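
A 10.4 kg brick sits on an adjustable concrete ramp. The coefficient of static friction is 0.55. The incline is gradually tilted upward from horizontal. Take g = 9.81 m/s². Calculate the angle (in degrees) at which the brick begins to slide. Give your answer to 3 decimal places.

At the threshold of sliding, static friction is at its maximum μ_s N and exactly balances the weight component along the incline: mg sin θ = μ_s mg cos θ.
Hence tan θ = μ_s = 0.55, so θ = arctan(0.55) = 28.8108°.

28.811°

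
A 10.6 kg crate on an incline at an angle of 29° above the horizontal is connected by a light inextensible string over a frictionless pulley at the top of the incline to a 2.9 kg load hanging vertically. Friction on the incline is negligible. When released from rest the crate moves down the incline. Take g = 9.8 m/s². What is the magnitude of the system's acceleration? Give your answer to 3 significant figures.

For the crate on the incline: the weight component along the slope is m₁g sin 29° = 10.6 × 9.8 × 0.4848 = 50.361 N and the normal force is N = m₁g cos 29° = 90.855 N.
Newton's second law for the crate (down-slope positive): 50.361 − T = 10.6 a. For the hanging load (upward positive): T − 2.9 × 9.8 = 2.9 a.
Adding the two equations eliminates T: 21.941 = 13.5 a, so a = 1.6253 m/s².

1.63 m/s²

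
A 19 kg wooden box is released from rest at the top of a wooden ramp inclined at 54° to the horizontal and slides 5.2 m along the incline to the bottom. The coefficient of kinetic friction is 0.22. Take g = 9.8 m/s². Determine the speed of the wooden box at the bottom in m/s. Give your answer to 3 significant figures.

The weight component along the incline is mg sin 54° = 150.639 N and the normal force is N = mg cos 54° = 109.446 N.
Friction up the slope is f = μN = 0.22 × 109.446 = 24.078 N, so the net downslope force is 150.639 − 24.078 = 126.561 N and a = 126.561 / 19 = 6.6611 m/s².
Starting from rest over a distance of 5.2 m, v² = 2aL = 2 × 6.6611 × 5.2 = 69.2754, so v = 8.3232 m/s.

8.32 m/s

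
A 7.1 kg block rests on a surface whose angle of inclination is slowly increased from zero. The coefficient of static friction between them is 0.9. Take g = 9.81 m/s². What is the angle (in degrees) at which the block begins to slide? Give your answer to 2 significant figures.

At the threshold of sliding, static friction is at its maximum μ_s N and exactly balances the weight component along the incline: mg sin θ = μ_s mg cos θ.
Hence tan θ = μ_s = 0.9, so θ = arctan(0.9) = 41.9872°.

42°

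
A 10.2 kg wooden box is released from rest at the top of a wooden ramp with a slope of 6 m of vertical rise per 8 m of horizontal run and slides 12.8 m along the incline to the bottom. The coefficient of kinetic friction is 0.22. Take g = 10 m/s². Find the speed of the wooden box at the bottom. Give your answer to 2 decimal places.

The weight component along the incline is mg sin 36.87° = 61.200 N and the normal force is N = mg cos 36.87° = 81.600 N.
Friction up the slope is f = μN = 0.22 × 81.600 = 17.952 N, so the net downslope force is 61.200 − 17.952 = 43.248 N and a = 43.248 / 10.2 = 4.2400 m/s².
Starting from rest over a distance of 12.8 m, v² = 2aL = 2 × 4.2400 × 12.8 = 108.5440, so v = 10.4184 m/s.

10.42 m/s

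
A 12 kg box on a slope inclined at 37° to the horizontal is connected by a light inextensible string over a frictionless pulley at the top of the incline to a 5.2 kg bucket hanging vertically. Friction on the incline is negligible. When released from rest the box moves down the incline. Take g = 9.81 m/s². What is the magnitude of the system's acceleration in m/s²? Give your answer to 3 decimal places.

1.153 m/s²

For the box on the incline: the weight component along the slope is m₁g sin 37° = 12 × 9.81 × 0.6018 = 70.844 N and the normal force is N = m₁g cos 37° = 94.015 N.
Newton's second law for the box (down-slope positive): 70.844 − T = 12 a. For the hanging bucket (upward positive): T − 5.2 × 9.81 = 5.2 a.
Adding the two equations eliminates T: 19.832 = 17.2 a, so a = 1.1530 m/s².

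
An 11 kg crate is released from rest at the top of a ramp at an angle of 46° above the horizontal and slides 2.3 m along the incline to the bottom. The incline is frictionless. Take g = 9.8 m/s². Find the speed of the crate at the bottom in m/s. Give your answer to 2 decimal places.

5.69 m/s

The weight component along the incline is mg sin 46° = 77.545 N and the normal force is N = mg cos 46° = 74.884 N.
With no friction, a = g sin 46° = 7.0495 m/s².
Starting from rest over a distance of 2.3 m, v² = 2aL = 2 × 7.0495 × 2.3 = 32.4277, so v = 5.6945 m/s.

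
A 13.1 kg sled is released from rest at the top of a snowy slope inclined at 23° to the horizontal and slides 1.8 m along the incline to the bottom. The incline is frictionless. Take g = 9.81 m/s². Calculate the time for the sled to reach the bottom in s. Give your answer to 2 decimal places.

0.97 s

The weight component along the incline is mg sin 23° = 50.213 N and the normal force is N = mg cos 23° = 118.295 N.
With no friction, a = g sin 23° = 3.8331 m/s².
Starting from rest, L = ½at², so t = √(2L/a) = √(2 × 1.8 / 3.8331) = 0.9691 s.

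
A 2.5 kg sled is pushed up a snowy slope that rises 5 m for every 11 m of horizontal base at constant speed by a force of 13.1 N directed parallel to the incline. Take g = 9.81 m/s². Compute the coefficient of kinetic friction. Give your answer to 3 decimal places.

At constant speed ΣF = 0 along the incline. The applied 13.1 N acts up the slope; the weight component mg sin 24.44° = 10.149 N and kinetic friction μN both act down the slope.
So 13.1 = 10.149 + μ × 22.327, giving μ = (13.1 − 10.149) / 22.327 = 0.1322.

0.132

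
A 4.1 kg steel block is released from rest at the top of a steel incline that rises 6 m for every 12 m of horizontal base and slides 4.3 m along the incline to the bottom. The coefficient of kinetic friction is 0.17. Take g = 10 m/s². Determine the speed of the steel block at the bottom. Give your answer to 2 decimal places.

The weight component along the incline is mg sin 26.57° = 18.336 N and the normal force is N = mg cos 26.57° = 36.672 N.
Friction up the slope is f = μN = 0.17 × 36.672 = 6.234 N, so the net downslope force is 18.336 − 6.234 = 12.102 N and a = 12.102 / 4.1 = 2.9517 m/s².
Starting from rest over a distance of 4.3 m, v² = 2aL = 2 × 2.9517 × 4.3 = 25.3846, so v = 5.0383 m/s.

5.04 m/s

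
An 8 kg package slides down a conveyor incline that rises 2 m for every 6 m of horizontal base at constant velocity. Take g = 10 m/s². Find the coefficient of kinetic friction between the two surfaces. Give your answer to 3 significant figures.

At constant velocity the net force along the incline is zero: mg sin 18.43° = μ mg cos 18.43°.
So μ = tan 18.43° = 0.3162 / 0.9487 = 0.3333.

0.333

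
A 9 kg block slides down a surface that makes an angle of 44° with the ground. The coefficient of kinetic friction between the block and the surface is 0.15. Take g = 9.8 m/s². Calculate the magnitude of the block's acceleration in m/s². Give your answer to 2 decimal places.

5.75 m/s²

Resolving the weight along the incline: the component pulling the block down the slope is mg sin 44° = 9 × 9.8 × 0.6947 = 61.273 N, and the normal force is N = mg cos 44° = 9 × 9.8 × 0.7193 = 63.442 N.
Kinetic friction acts up the slope with magnitude f = μN = 0.15 × 63.442 = 9.516 N.
Net force along the incline is 61.273 − 9.516 = 51.757 N, so a = 51.757 / 9 = 5.7508 m/s².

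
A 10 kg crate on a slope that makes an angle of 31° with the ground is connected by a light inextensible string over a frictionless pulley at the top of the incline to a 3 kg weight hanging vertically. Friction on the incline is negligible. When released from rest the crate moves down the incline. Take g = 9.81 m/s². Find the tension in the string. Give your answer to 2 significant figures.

34 N

For the crate on the incline: the weight component along the slope is m₁g sin 31° = 10 × 9.81 × 0.5150 = 50.522 N and the normal force is N = m₁g cos 31° = 84.088 N.
Newton's second law for the crate (down-slope positive): 50.522 − T = 10 a. For the hanging weight (upward positive): T − 3 × 9.81 = 3 a.
Adding the two equations eliminates T: 21.092 = 13 a, so a = 1.6225 m/s².
Then from the hanging weight's equation, T = 3 × (9.81 + 1.6225) = 34.297 N.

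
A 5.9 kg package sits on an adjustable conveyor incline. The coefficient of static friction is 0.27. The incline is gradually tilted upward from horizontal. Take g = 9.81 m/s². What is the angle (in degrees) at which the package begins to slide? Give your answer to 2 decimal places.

15.11°

At the threshold of sliding, static friction is at its maximum μ_s N and exactly balances the weight component along the incline: mg sin θ = μ_s mg cos θ.
Hence tan θ = μ_s = 0.27, so θ = arctan(0.27) = 15.1096°.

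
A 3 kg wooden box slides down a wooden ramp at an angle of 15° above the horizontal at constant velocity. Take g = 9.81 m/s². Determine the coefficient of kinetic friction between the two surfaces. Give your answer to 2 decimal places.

At constant velocity the net force along the incline is zero: mg sin 15° = μ mg cos 15°.
So μ = tan 15° = 0.2588 / 0.9659 = 0.2679.

0.27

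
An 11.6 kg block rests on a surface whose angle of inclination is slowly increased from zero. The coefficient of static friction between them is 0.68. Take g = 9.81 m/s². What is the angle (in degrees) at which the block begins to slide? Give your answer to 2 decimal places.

At the threshold of sliding, static friction is at its maximum μ_s N and exactly balances the weight component along the incline: mg sin θ = μ_s mg cos θ.
Hence tan θ = μ_s = 0.68, so θ = arctan(0.68) = 34.2157°.

34.22°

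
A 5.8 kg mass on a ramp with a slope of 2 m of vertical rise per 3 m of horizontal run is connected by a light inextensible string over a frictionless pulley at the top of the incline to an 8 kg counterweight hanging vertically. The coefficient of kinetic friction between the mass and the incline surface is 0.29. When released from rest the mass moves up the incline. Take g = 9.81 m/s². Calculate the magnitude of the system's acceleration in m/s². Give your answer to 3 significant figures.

For the mass on the incline: the weight component along the slope is m₁g sin 33.69° = 5.8 × 9.81 × 0.5547 = 31.561 N and the normal force is N = m₁g cos 33.69° = 47.342 N.
Kinetic friction opposes the mass's motion up the incline: f = μN = 0.29 × 47.342 = 13.729 N acting down the slope.
Newton's second law for the mass (up-slope positive): T − 31.561 − 13.729 = 5.8 a. For the hanging counterweight (downward positive): 8 × 9.81 − T = 8 a.
Adding the two equations eliminates T: 33.190 = 13.8 a, so a = 2.4051 m/s².

2.41 m/s²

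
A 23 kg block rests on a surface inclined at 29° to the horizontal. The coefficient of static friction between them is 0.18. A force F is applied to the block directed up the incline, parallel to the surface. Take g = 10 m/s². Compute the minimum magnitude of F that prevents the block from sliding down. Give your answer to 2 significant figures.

75 N

The normal force is N = mg cos 29° = 201.163 N. With F at its minimum the block is on the verge of sliding down, so static friction is at its maximum μ_s N = 0.18 × 201.163 = 36.209 N and acts up the slope.
Equilibrium along the incline: F + μ_s N = mg sin 29°, so F = 111.506 − 36.209 = 75.297 N.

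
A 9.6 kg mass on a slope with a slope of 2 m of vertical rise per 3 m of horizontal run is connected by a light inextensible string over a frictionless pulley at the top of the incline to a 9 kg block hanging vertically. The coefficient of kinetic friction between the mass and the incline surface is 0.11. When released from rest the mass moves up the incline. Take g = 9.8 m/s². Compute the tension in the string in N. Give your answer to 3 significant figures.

74.9 N

For the mass on the incline: the weight component along the slope is m₁g sin 33.69° = 9.6 × 9.8 × 0.5547 = 52.186 N and the normal force is N = m₁g cos 33.69° = 78.279 N.
Kinetic friction opposes the mass's motion up the incline: f = μN = 0.11 × 78.279 = 8.611 N acting down the slope.
Newton's second law for the mass (up-slope positive): T − 52.186 − 8.611 = 9.6 a. For the hanging block (downward positive): 9 × 9.8 − T = 9 a.
Adding the two equations eliminates T: 27.403 = 18.6 a, so a = 1.4733 m/s².
Then from the hanging block's equation, T = 9 × (9.8 − 1.4733) = 74.940 N.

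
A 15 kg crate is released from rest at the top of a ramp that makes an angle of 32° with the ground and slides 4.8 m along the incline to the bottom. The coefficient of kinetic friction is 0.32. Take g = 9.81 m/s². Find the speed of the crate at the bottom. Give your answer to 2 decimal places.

The weight component along the incline is mg sin 32° = 77.978 N and the normal force is N = mg cos 32° = 124.790 N.
Friction up the slope is f = μN = 0.32 × 124.790 = 39.933 N, so the net downslope force is 77.978 − 39.933 = 38.045 N and a = 38.045 / 15 = 2.5363 m/s².
Starting from rest over a distance of 4.8 m, v² = 2aL = 2 × 2.5363 × 4.8 = 24.3485, so v = 4.9344 m/s.

4.93 m/s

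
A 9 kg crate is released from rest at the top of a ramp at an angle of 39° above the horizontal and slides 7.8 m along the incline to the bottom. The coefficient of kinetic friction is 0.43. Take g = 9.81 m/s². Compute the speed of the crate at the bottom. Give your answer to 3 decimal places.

6.721 m/s

The weight component along the incline is mg sin 39° = 55.563 N and the normal force is N = mg cos 39° = 68.614 N.
Friction up the slope is f = μN = 0.43 × 68.614 = 29.504 N, so the net downslope force is 55.563 − 29.504 = 26.059 N and a = 26.059 / 9 = 2.8954 m/s².
Starting from rest over a distance of 7.8 m, v² = 2aL = 2 × 2.8954 × 7.8 = 45.1682, so v = 6.7207 m/s.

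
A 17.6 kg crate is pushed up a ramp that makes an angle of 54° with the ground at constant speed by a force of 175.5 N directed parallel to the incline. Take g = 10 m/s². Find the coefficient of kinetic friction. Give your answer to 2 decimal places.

0.32

At constant speed ΣF = 0 along the incline. The applied 175.5 N acts up the slope; the weight component mg sin 54° = 142.387 N and kinetic friction μN both act down the slope.
So 175.5 = 142.387 + μ × 103.450, giving μ = (175.5 − 142.387) / 103.450 = 0.3201.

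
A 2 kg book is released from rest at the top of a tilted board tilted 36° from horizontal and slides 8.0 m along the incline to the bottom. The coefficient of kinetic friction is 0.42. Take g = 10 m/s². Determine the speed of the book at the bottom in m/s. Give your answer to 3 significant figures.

6.30 m/s

The weight component along the incline is mg sin 36° = 11.756 N and the normal force is N = mg cos 36° = 16.180 N.
Friction up the slope is f = μN = 0.42 × 16.180 = 6.796 N, so the net downslope force is 11.756 − 6.796 = 4.960 N and a = 4.960 / 2 = 2.4800 m/s².
Starting from rest over a distance of 8.0 m, v² = 2aL = 2 × 2.4800 × 8.0 = 39.6800, so v = 6.2992 m/s.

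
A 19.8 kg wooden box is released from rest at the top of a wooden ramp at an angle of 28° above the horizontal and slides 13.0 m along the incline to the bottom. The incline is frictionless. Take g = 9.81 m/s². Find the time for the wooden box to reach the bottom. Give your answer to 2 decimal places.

2.38 s

The weight component along the incline is mg sin 28° = 91.189 N and the normal force is N = mg cos 28° = 171.502 N.
With no friction, a = g sin 28° = 4.6055 m/s².
Starting from rest, L = ½at², so t = √(2L/a) = √(2 × 13.0 / 4.6055) = 2.3760 s.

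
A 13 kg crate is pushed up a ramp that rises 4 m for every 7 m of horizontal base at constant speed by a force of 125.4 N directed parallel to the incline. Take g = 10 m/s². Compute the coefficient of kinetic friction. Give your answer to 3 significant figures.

At constant speed ΣF = 0 along the incline. The applied 125.4 N acts up the slope; the weight component mg sin 29.74° = 64.498 N and kinetic friction μN both act down the slope.
So 125.4 = 64.498 + μ × 112.872, giving μ = (125.4 − 64.498) / 112.872 = 0.5396.

0.540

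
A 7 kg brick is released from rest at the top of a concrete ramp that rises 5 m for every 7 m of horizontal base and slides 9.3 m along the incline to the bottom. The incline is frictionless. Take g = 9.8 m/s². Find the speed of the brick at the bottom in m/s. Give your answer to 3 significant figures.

10.3 m/s

The weight component along the incline is mg sin 35.54° = 39.873 N and the normal force is N = mg cos 35.54° = 55.822 N.
With no friction, a = g sin 35.54° = 5.6961 m/s².
Starting from rest over a distance of 9.3 m, v² = 2aL = 2 × 5.6961 × 9.3 = 105.9475, so v = 10.2931 m/s.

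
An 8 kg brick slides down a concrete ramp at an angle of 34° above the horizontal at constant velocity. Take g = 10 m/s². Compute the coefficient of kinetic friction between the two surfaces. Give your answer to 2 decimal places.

At constant velocity the net force along the incline is zero: mg sin 34° = μ mg cos 34°.
So μ = tan 34° = 0.5592 / 0.8290 = 0.6745.

0.67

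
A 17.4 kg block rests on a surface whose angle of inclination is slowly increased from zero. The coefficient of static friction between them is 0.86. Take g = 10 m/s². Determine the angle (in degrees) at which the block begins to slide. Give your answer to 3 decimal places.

At the threshold of sliding, static friction is at its maximum μ_s N and exactly balances the weight component along the incline: mg sin θ = μ_s mg cos θ.
Hence tan θ = μ_s = 0.86, so θ = arctan(0.86) = 40.6955°.

40.696°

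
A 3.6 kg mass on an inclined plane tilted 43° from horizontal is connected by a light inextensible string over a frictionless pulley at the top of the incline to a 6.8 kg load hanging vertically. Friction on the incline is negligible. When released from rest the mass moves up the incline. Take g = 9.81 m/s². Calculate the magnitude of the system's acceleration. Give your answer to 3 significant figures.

For the mass on the incline: the weight component along the slope is m₁g sin 43° = 3.6 × 9.81 × 0.6820 = 24.086 N and the normal force is N = m₁g cos 43° = 25.828 N.
Newton's second law for the mass (up-slope positive): T − 24.086 = 3.6 a. For the hanging load (downward positive): 6.8 × 9.81 − T = 6.8 a.
Adding the two equations eliminates T: 42.622 = 10.4 a, so a = 4.0983 m/s².

4.10 m/s²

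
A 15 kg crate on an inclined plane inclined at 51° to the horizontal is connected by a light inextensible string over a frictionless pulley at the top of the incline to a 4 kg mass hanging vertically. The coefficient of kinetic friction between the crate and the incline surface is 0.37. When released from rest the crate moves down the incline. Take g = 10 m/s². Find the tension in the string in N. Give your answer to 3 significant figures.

48.8 N

For the crate on the incline: the weight component along the slope is m₁g sin 51° = 15 × 10 × 0.7771 = 116.565 N and the normal force is N = m₁g cos 51° = 94.398 N.
Kinetic friction opposes the crate's motion down the incline: f = μN = 0.37 × 94.398 = 34.927 N acting up the slope.
Newton's second law for the crate (down-slope positive): 116.565 − 34.927 − T = 15 a. For the hanging mass (upward positive): T − 4 × 10 = 4 a.
Adding the two equations eliminates T: 41.638 = 19 a, so a = 2.1915 m/s².
Then from the hanging mass's equation, T = 4 × (10 + 2.1915) = 48.766 N.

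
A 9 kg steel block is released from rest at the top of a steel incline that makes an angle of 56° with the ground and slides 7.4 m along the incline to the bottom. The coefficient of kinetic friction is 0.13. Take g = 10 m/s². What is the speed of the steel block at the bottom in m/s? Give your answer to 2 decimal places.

The weight component along the incline is mg sin 56° = 74.613 N and the normal force is N = mg cos 56° = 50.327 N.
Friction up the slope is f = μN = 0.13 × 50.327 = 6.543 N, so the net downslope force is 74.613 − 6.543 = 68.070 N and a = 68.070 / 9 = 7.5633 m/s².
Starting from rest over a distance of 7.4 m, v² = 2aL = 2 × 7.5633 × 7.4 = 111.9368, so v = 10.5800 m/s.

10.58 m/s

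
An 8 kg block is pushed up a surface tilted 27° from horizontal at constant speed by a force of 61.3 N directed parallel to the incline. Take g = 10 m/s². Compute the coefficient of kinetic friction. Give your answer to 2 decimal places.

0.35

At constant speed ΣF = 0 along the incline. The applied 61.3 N acts up the slope; the weight component mg sin 27° = 36.319 N and kinetic friction μN both act down the slope.
So 61.3 = 36.319 + μ × 71.281, giving μ = (61.3 − 36.319) / 71.281 = 0.3505.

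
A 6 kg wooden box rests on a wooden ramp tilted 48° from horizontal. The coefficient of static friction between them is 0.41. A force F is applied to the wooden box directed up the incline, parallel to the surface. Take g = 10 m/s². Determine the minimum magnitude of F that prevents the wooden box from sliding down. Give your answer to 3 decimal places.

28.128 N

The normal force is N = mg cos 48° = 40.148 N. With F at its minimum the wooden box is on the verge of sliding down, so static friction is at its maximum μ_s N = 0.41 × 40.148 = 16.461 N and acts up the slope.
Equilibrium along the incline: F + μ_s N = mg sin 48°, so F = 44.589 − 16.461 = 28.128 N.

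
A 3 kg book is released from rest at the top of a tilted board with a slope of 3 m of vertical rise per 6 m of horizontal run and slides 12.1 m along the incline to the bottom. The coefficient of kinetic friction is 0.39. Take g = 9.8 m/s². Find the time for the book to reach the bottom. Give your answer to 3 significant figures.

The weight component along the incline is mg sin 26.57° = 13.148 N and the normal force is N = mg cos 26.57° = 26.296 N.
Friction up the slope is f = μN = 0.39 × 26.296 = 10.255 N, so the net downslope force is 13.148 − 10.255 = 2.893 N and a = 2.893 / 3 = 0.9643 m/s².
Starting from rest, L = ½at², so t = √(2L/a) = √(2 × 12.1 / 0.9643) = 5.0096 s.

5.01 s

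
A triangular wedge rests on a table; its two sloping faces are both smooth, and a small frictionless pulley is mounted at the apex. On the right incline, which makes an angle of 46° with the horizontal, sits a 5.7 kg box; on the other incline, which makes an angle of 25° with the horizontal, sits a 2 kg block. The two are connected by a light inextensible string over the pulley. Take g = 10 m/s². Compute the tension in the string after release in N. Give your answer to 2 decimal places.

16.91 N

Resolve each weight along its own incline: the 5.7 kg mass has component 5.7 × 10 × sin 46° = 41.002 N down its slope, and the 2 kg mass has 2 × 10 × sin 25° = 8.452 N down its slope.
The 5.7 kg side's 41.002 N exceeds the other side's 8.452 N, so that mass slides down and the 2 kg mass slides up. Taking that direction as positive, Newton's second law for the whole system gives 41.002 − 8.452 = (5.7 + 2) a, so a = 32.550 / 7.7 = 4.2273 m/s².
For the 2 kg mass (up-slope positive): T − 8.452 = 2 × 4.2273, so T = 16.907 N.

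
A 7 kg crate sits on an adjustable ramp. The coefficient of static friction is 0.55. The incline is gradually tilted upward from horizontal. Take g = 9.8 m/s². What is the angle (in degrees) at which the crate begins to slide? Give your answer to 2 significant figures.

At the threshold of sliding, static friction is at its maximum μ_s N and exactly balances the weight component along the incline: mg sin θ = μ_s mg cos θ.
Hence tan θ = μ_s = 0.55, so θ = arctan(0.55) = 28.8108°.

29°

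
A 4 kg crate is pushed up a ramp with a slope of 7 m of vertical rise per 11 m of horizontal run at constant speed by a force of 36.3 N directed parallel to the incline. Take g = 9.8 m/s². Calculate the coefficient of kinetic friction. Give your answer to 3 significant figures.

At constant speed ΣF = 0 along the incline. The applied 36.3 N acts up the slope; the weight component mg sin 32.47° = 21.046 N and kinetic friction μN both act down the slope.
So 36.3 = 21.046 + μ × 33.072, giving μ = (36.3 − 21.046) / 33.072 = 0.4612.

0.461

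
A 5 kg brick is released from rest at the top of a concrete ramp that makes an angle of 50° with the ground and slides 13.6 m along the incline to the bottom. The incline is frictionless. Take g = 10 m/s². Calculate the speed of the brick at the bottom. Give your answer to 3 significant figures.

14.4 m/s

The weight component along the incline is mg sin 50° = 38.302 N and the normal force is N = mg cos 50° = 32.139 N.
With no friction, a = g sin 50° = 7.6604 m/s².
Starting from rest over a distance of 13.6 m, v² = 2aL = 2 × 7.6604 × 13.6 = 208.3629, so v = 14.4348 m/s.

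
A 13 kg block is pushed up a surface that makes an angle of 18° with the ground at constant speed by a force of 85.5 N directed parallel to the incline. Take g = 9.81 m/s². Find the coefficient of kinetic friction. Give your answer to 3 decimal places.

0.380

At constant speed ΣF = 0 along the incline. The applied 85.5 N acts up the slope; the weight component mg sin 18° = 39.409 N and kinetic friction μN both act down the slope.
So 85.5 = 39.409 + μ × 121.288, giving μ = (85.5 − 39.409) / 121.288 = 0.3800.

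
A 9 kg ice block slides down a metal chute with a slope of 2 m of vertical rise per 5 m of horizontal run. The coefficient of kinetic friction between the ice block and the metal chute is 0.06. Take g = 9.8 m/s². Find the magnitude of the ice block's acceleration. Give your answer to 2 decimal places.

3.09 m/s²

Resolving the weight along the incline: the component pulling the ice block down the slope is mg sin 21.80° = 9 × 9.8 × 0.3714 = 32.757 N, and the normal force is N = mg cos 21.80° = 9 × 9.8 × 0.9285 = 81.894 N.
Kinetic friction acts up the slope with magnitude f = μN = 0.06 × 81.894 = 4.914 N.
Net force along the incline is 32.757 − 4.914 = 27.843 N, so a = 27.843 / 9 = 3.0937 m/s².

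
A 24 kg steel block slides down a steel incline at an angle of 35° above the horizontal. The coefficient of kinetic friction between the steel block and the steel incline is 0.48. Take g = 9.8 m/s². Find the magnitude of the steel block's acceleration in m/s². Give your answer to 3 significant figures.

1.77 m/s²

Resolving the weight along the incline: the component pulling the steel block down the slope is mg sin 35° = 24 × 9.8 × 0.5736 = 134.911 N, and the normal force is N = mg cos 35° = 24 × 9.8 × 0.8192 = 192.676 N.
Kinetic friction acts up the slope with magnitude f = μN = 0.48 × 192.676 = 92.484 N.
Net force along the incline is 134.911 − 92.484 = 42.427 N, so a = 42.427 / 24 = 1.7678 m/s².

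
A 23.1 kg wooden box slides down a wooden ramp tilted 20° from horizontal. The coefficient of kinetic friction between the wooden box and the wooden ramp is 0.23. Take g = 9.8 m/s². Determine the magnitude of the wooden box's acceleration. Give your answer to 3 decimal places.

1.234 m/s²

Resolving the weight along the incline: the component pulling the wooden box down the slope is mg sin 20° = 23.1 × 9.8 × 0.3420 = 77.422 N, and the normal force is N = mg cos 20° = 23.1 × 9.8 × 0.9397 = 212.729 N.
Kinetic friction acts up the slope with magnitude f = μN = 0.23 × 212.729 = 48.928 N.
Net force along the incline is 77.422 − 48.928 = 28.494 N, so a = 28.494 / 23.1 = 1.2335 m/s².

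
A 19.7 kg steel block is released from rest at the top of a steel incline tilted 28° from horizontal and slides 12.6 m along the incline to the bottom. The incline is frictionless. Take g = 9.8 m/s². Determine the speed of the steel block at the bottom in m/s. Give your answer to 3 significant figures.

10.8 m/s

The weight component along the incline is mg sin 28° = 90.636 N and the normal force is N = mg cos 28° = 170.462 N.
With no friction, a = g sin 28° = 4.6008 m/s².
Starting from rest over a distance of 12.6 m, v² = 2aL = 2 × 4.6008 × 12.6 = 115.9402, so v = 10.7676 m/s.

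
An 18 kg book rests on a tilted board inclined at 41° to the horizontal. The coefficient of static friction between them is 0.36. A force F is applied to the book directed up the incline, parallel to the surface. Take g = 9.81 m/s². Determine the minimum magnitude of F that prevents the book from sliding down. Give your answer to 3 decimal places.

67.871 N

The normal force is N = mg cos 41° = 133.267 N. With F at its minimum the book is on the verge of sliding down, so static friction is at its maximum μ_s N = 0.36 × 133.267 = 47.976 N and acts up the slope.
Equilibrium along the incline: F + μ_s N = mg sin 41°, so F = 115.847 − 47.976 = 67.871 N.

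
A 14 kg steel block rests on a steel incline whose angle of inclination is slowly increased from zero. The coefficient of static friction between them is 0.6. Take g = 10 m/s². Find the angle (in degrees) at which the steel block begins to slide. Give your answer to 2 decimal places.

At the threshold of sliding, static friction is at its maximum μ_s N and exactly balances the weight component along the incline: mg sin θ = μ_s mg cos θ.
Hence tan θ = μ_s = 0.6, so θ = arctan(0.6) = 30.9638°.

30.96°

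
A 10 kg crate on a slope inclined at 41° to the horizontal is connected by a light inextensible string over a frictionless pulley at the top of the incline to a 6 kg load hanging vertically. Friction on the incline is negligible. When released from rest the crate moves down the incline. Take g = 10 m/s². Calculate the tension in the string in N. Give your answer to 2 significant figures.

62 N

For the crate on the incline: the weight component along the slope is m₁g sin 41° = 10 × 10 × 0.6561 = 65.610 N and the normal force is N = m₁g cos 41° = 75.471 N.
Newton's second law for the crate (down-slope positive): 65.610 − T = 10 a. For the hanging load (upward positive): T − 6 × 10 = 6 a.
Adding the two equations eliminates T: 5.610 = 16 a, so a = 0.3506 m/s².
Then from the hanging load's equation, T = 6 × (10 + 0.3506) = 62.104 N.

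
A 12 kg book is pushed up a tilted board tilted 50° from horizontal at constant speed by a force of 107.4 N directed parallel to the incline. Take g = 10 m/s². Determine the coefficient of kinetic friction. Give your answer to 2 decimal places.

At constant speed ΣF = 0 along the incline. The applied 107.4 N acts up the slope; the weight component mg sin 50° = 91.925 N and kinetic friction μN both act down the slope.
So 107.4 = 91.925 + μ × 77.135, giving μ = (107.4 − 91.925) / 77.135 = 0.2006.

0.20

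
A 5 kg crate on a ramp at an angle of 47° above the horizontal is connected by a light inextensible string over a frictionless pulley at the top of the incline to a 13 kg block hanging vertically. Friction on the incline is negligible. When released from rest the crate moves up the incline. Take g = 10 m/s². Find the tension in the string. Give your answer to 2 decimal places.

For the crate on the incline: the weight component along the slope is m₁g sin 47° = 5 × 10 × 0.7314 = 36.570 N and the normal force is N = m₁g cos 47° = 34.100 N.
Newton's second law for the crate (up-slope positive): T − 36.570 = 5 a. For the hanging block (downward positive): 13 × 10 − T = 13 a.
Adding the two equations eliminates T: 93.430 = 18 a, so a = 5.1906 m/s².
Then from the hanging block's equation, T = 13 × (10 − 5.1906) = 62.522 N.

62.52 N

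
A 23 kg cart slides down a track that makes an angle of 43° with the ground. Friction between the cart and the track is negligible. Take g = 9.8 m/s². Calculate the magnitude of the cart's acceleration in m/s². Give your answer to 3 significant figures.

6.68 m/s²

Resolving the weight along the incline: the component pulling the cart down the slope is mg sin 43° = 23 × 9.8 × 0.6820 = 153.723 N, and the normal force is N = mg cos 43° = 23 × 9.8 × 0.7314 = 164.858 N.
With no friction the net force along the incline is 153.723 N, so a = g sin 43° = 153.723 / 23 = 6.6836 m/s².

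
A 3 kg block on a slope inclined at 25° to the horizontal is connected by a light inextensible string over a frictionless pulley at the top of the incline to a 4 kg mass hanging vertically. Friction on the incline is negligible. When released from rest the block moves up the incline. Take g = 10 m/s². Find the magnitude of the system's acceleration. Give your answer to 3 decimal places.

3.903 m/s²

For the block on the incline: the weight component along the slope is m₁g sin 25° = 3 × 10 × 0.4226 = 12.678 N and the normal force is N = m₁g cos 25° = 27.189 N.
Newton's second law for the block (up-slope positive): T − 12.678 = 3 a. For the hanging mass (downward positive): 4 × 10 − T = 4 a.
Adding the two equations eliminates T: 27.322 = 7 a, so a = 3.9031 m/s².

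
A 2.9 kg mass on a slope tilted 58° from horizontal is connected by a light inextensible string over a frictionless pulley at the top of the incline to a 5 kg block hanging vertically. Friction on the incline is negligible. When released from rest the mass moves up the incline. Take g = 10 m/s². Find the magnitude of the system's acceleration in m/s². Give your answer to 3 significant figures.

For the mass on the incline: the weight component along the slope is m₁g sin 58° = 2.9 × 10 × 0.8480 = 24.592 N and the normal force is N = m₁g cos 58° = 15.368 N.
Newton's second law for the mass (up-slope positive): T − 24.592 = 2.9 a. For the hanging block (downward positive): 5 × 10 − T = 5 a.
Adding the two equations eliminates T: 25.408 = 7.9 a, so a = 3.2162 m/s².

3.22 m/s²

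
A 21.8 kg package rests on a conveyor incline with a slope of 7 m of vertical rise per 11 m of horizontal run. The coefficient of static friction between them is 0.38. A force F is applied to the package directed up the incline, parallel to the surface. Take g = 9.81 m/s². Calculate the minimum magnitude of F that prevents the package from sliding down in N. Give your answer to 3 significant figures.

46.3 N

The normal force is N = mg cos 32.47° = 180.424 N. With F at its minimum the package is on the verge of sliding down, so static friction is at its maximum μ_s N = 0.38 × 180.424 = 68.561 N and acts up the slope.
Equilibrium along the incline: F + μ_s N = mg sin 32.47°, so F = 114.815 − 68.561 = 46.254 N.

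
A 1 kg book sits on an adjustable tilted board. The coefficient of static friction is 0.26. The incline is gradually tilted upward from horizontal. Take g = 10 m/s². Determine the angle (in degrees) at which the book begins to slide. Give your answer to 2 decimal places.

At the threshold of sliding, static friction is at its maximum μ_s N and exactly balances the weight component along the incline: mg sin θ = μ_s mg cos θ.
Hence tan θ = μ_s = 0.26, so θ = arctan(0.26) = 14.5742°.

14.57°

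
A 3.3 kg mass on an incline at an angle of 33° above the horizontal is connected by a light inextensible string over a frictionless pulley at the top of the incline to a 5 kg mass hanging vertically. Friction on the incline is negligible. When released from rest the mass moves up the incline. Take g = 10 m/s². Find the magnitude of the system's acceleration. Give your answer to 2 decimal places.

3.86 m/s²

For the mass on the incline: the weight component along the slope is m₁g sin 33° = 3.3 × 10 × 0.5446 = 17.972 N and the normal force is N = m₁g cos 33° = 27.676 N.
Newton's second law for the mass (up-slope positive): T − 17.972 = 3.3 a. For the hanging mass (downward positive): 5 × 10 − T = 5 a.
Adding the two equations eliminates T: 32.028 = 8.3 a, so a = 3.8588 m/s².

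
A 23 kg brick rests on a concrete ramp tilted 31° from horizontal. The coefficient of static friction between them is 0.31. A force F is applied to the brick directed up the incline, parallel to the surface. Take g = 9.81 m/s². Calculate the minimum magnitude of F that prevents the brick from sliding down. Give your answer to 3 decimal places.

The normal force is N = mg cos 31° = 193.403 N. With F at its minimum the brick is on the verge of sliding down, so static friction is at its maximum μ_s N = 0.31 × 193.403 = 59.955 N and acts up the slope.
Equilibrium along the incline: F + μ_s N = mg sin 31°, so F = 116.208 − 59.955 = 56.253 N.

56.253 N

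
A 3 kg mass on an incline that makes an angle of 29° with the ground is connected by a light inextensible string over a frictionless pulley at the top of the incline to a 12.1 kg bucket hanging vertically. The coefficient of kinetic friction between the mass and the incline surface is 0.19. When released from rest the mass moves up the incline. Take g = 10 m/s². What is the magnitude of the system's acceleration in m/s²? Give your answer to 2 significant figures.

6.7 m/s²

For the mass on the incline: the weight component along the slope is m₁g sin 29° = 3 × 10 × 0.4848 = 14.544 N and the normal force is N = m₁g cos 29° = 26.239 N.
Kinetic friction opposes the mass's motion up the incline: f = μN = 0.19 × 26.239 = 4.985 N acting down the slope.
Newton's second law for the mass (up-slope positive): T − 14.544 − 4.985 = 3 a. For the hanging bucket (downward positive): 12.1 × 10 − T = 12.1 a.
Adding the two equations eliminates T: 101.471 = 15.1 a, so a = 6.7199 m/s².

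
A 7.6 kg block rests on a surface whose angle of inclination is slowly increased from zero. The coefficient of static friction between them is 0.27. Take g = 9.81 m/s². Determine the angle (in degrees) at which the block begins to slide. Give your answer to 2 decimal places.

15.11°

At the threshold of sliding, static friction is at its maximum μ_s N and exactly balances the weight component along the incline: mg sin θ = μ_s mg cos θ.
Hence tan θ = μ_s = 0.27, so θ = arctan(0.27) = 15.1096°.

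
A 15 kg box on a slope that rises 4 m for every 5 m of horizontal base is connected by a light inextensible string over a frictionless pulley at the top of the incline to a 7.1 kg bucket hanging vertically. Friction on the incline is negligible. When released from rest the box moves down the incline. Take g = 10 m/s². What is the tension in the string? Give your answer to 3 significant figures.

For the box on the incline: the weight component along the slope is m₁g sin 38.66° = 15 × 10 × 0.6247 = 93.705 N and the normal force is N = m₁g cos 38.66° = 117.130 N.
Newton's second law for the box (down-slope positive): 93.705 − T = 15 a. For the hanging bucket (upward positive): T − 7.1 × 10 = 7.1 a.
Adding the two equations eliminates T: 22.705 = 22.1 a, so a = 1.0274 m/s².
Then from the hanging bucket's equation, T = 7.1 × (10 + 1.0274) = 78.295 N.

78.3 N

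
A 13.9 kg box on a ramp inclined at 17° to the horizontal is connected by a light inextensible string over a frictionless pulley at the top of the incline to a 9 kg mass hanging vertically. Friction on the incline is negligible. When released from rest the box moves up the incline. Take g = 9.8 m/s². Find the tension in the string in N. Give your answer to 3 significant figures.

69.2 N

For the box on the incline: the weight component along the slope is m₁g sin 17° = 13.9 × 9.8 × 0.2924 = 39.831 N and the normal force is N = m₁g cos 17° = 130.268 N.
Newton's second law for the box (up-slope positive): T − 39.831 = 13.9 a. For the hanging mass (downward positive): 9 × 9.8 − T = 9 a.
Adding the two equations eliminates T: 48.369 = 22.9 a, so a = 2.1122 m/s².
Then from the hanging mass's equation, T = 9 × (9.8 − 2.1122) = 69.190 N.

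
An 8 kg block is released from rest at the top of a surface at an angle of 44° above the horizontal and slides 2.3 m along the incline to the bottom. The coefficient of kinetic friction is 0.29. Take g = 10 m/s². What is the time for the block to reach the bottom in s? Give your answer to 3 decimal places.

The weight component along the incline is mg sin 44° = 55.573 N and the normal force is N = mg cos 44° = 57.547 N.
Friction up the slope is f = μN = 0.29 × 57.547 = 16.689 N, so the net downslope force is 55.573 − 16.689 = 38.884 N and a = 38.884 / 8 = 4.8605 m/s².
Starting from rest, L = ½at², so t = √(2L/a) = √(2 × 2.3 / 4.8605) = 0.9728 s.

0.973 s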